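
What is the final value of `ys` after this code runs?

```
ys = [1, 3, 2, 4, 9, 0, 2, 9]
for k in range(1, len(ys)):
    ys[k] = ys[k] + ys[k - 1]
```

k=1: ys[1] = 3+1 = 4 → [1, 4, 2, 4, 9, 0, 2, 9]
k=2: ys[2] = 2+4 = 6 → [1, 4, 6, 4, 9, 0, 2, 9]
k=3: ys[3] = 4+6 = 10 → [1, 4, 6, 10, 9, 0, 2, 9]
k=4: ys[4] = 9+10 = 19 → [1, 4, 6, 10, 19, 0, 2, 9]
k=5: ys[5] = 0+19 = 19 → [1, 4, 6, 10, 19, 19, 2, 9]
k=6: ys[6] = 2+19 = 21 → [1, 4, 6, 10, 19, 19, 21, 9]
k=7: ys[7] = 9+21 = 30 → [1, 4, 6, 10, 19, 19, 21, 30]

[1, 4, 6, 10, 19, 19, 21, 30]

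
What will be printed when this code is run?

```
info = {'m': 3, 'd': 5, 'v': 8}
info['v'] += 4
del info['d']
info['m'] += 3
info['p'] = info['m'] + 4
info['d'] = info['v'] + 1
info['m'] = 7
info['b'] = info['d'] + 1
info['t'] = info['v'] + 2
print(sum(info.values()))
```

info['v'] = 8+4 = 12 → {'m': 3, 'd': 5, 'v': 12}
del 'd' → {'m': 3, 'v': 12}
info['m'] = 3+3 = 6 → {'m': 6, 'v': 12}
info['p'] = info['m']+4 = 10 → {'m': 6, 'v': 12, 'p': 10}
info['d'] = info['v']+1 = 13 → {'m': 6, 'v': 12, 'p': 10, 'd': 13}
info['m'] = 7 → {'m': 7, 'v': 12, 'p': 10, 'd': 13}
info['b'] = info['d']+1 = 14 → {'m': 7, 'v': 12, 'p': 10, 'd': 13, 'b': 14}
info['t'] = info['v']+2 = 14 → {'m': 7, 'v': 12, 'p': 10, 'd': 13, 'b': 14, 't': 14}
sum of values = 70

70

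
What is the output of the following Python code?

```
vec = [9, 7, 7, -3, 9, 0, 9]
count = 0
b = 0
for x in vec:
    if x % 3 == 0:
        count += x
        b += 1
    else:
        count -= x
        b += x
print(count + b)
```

x=9: %3==0, count = 0+9 = 9; b=1
x=7: not %3==0, count = 9-7 = 2; b=8
x=7: not %3==0, count = 2-7 = -5; b=15
x=-3: %3==0, count = (-5)+(-3) = -8; b=16
x=9: %3==0, count = (-8)+9 = 1; b=17
x=0: %3==0, count = 1+0 = 1; b=18
x=9: %3==0, count = 1+9 = 10; b=19
count+b = 10+19 = 29

29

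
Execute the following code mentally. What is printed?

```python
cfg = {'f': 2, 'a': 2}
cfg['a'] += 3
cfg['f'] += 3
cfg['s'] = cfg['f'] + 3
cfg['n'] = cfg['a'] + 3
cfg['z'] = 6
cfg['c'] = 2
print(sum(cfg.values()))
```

cfg['a'] = 2+3 = 5 → {'f': 2, 'a': 5}
cfg['f'] = 2+3 = 5 → {'f': 5, 'a': 5}
cfg['s'] = cfg['f']+3 = 8 → {'f': 5, 'a': 5, 's': 8}
cfg['n'] = cfg['a']+3 = 8 → {'f': 5, 'a': 5, 's': 8, 'n': 8}
cfg['z'] = 6 → {'f': 5, 'a': 5, 's': 8, 'n': 8, 'z': 6}
cfg['c'] = 2 → {'f': 5, 'a': 5, 's': 8, 'n': 8, 'z': 6, 'c': 2}
sum of values = 34

34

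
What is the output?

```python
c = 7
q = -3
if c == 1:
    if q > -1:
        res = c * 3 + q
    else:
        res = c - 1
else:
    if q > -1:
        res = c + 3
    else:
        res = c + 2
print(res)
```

9

c=7, q=-3
c == 1 is False; q > -1 is False
→ res = c + 2 = 9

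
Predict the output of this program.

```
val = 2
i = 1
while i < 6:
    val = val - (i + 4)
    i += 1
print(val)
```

i=1: val = 2-5 = -3
i=2: val = (-3)-6 = -9
i=3: val = (-9)-7 = -16
i=4: val = (-16)-8 = -24
i=5: val = (-24)-9 = -33

-33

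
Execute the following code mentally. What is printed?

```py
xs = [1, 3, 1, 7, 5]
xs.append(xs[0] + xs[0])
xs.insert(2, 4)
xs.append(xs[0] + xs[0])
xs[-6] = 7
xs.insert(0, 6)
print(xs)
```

append xs[0]+xs[0] = 1+1 = 2 → [1, 3, 1, 7, 5, 2]
insert 4 at 2 → [1, 3, 4, 1, 7, 5, 2]
append xs[0]+xs[0] = 1+1 = 2 → [1, 3, 4, 1, 7, 5, 2, 2]
xs[-6] = 7 → [1, 3, 7, 1, 7, 5, 2, 2]
insert 6 at 0 → [6, 1, 3, 7, 1, 7, 5, 2, 2]

[6, 1, 3, 7, 1, 7, 5, 2, 2]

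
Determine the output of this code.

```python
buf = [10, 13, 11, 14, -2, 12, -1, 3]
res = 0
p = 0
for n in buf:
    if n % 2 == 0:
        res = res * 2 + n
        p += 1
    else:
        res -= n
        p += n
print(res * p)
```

-1500

n=10: even, res = 0*2+10 = 10; p=1
n=13: not even, res = 10-13 = -3; p=14
n=11: not even, res = (-3)-11 = -14; p=25
n=14: even, res = (-14)*2+14 = -14; p=26
n=-2: even, res = (-14)*2+(-2) = -30; p=27
n=12: even, res = (-30)*2+12 = -48; p=28
n=-1: not even, res = (-48)-(-1) = -47; p=27
n=3: not even, res = (-47)-3 = -50; p=30
res*p = (-50)*30 = -1500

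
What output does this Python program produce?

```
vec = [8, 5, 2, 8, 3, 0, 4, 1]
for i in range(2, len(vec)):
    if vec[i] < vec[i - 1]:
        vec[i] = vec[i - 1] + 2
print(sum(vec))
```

80

i=2: 2<5, vec[2] = 5+2 = 7 → [8, 5, 7, 8, 3, 0, 4, 1]
i=3: 8>=7, unchanged → [8, 5, 7, 8, 3, 0, 4, 1]
i=4: 3<8, vec[4] = 8+2 = 10 → [8, 5, 7, 8, 10, 0, 4, 1]
i=5: 0<10, vec[5] = 10+2 = 12 → [8, 5, 7, 8, 10, 12, 4, 1]
i=6: 4<12, vec[6] = 12+2 = 14 → [8, 5, 7, 8, 10, 12, 14, 1]
i=7: 1<14, vec[7] = 14+2 = 16 → [8, 5, 7, 8, 10, 12, 14, 16]
sum = 80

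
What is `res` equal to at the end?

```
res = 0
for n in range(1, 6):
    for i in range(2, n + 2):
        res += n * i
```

195

n=1,i=2: res = 0+2 = 2
n=2,i=2: res = 2+4 = 6
n=2,i=3: res = 6+6 = 12
n=3,i=2: res = 12+6 = 18
n=3,i=3: res = 18+9 = 27
n=3,i=4: res = 27+12 = 39
n=4,i=2: res = 39+8 = 47
n=4,i=3: res = 47+12 = 59
n=4,i=4: res = 59+16 = 75
n=4,i=5: res = 75+20 = 95
n=5,i=2: res = 95+10 = 105
n=5,i=3: res = 105+15 = 120
n=5,i=4: res = 120+20 = 140
n=5,i=5: res = 140+25 = 165
n=5,i=6: res = 165+30 = 195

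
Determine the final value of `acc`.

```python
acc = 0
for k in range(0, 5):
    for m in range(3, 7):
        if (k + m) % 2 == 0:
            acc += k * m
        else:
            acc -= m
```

48

k=0,m=3: odd sum, acc = 0-3 = -3
k=0,m=4: even sum, acc = (-3)+0 = -3
k=0,m=5: odd sum, acc = (-3)-5 = -8
k=0,m=6: even sum, acc = (-8)+0 = -8
k=1,m=3: even sum, acc = (-8)+3 = -5
k=1,m=4: odd sum, acc = (-5)-4 = -9
k=1,m=5: even sum, acc = (-9)+5 = -4
k=1,m=6: odd sum, acc = (-4)-6 = -10
k=2,m=3: odd sum, acc = (-10)-3 = -13
k=2,m=4: even sum, acc = (-13)+8 = -5
k=2,m=5: odd sum, acc = (-5)-5 = -10
k=2,m=6: even sum, acc = (-10)+12 = 2
k=3,m=3: even sum, acc = 2+9 = 11
k=3,m=4: odd sum, acc = 11-4 = 7
k=3,m=5: even sum, acc = 7+15 = 22
k=3,m=6: odd sum, acc = 22-6 = 16
k=4,m=3: odd sum, acc = 16-3 = 13
k=4,m=4: even sum, acc = 13+16 = 29
k=4,m=5: odd sum, acc = 29-5 = 24
k=4,m=6: even sum, acc = 24+24 = 48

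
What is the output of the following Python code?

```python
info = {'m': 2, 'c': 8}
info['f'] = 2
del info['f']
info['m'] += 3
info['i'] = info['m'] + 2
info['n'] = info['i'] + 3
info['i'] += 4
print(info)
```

info['f'] = 2 → {'m': 2, 'c': 8, 'f': 2}
del 'f' → {'m': 2, 'c': 8}
info['m'] = 2+3 = 5 → {'m': 5, 'c': 8}
info['i'] = info['m']+2 = 7 → {'m': 5, 'c': 8, 'i': 7}
info['n'] = info['i']+3 = 10 → {'m': 5, 'c': 8, 'i': 7, 'n': 10}
info['i'] = 7+4 = 11 → {'m': 5, 'c': 8, 'i': 11, 'n': 10}

{'m': 5, 'c': 8, 'i': 11, 'n': 10}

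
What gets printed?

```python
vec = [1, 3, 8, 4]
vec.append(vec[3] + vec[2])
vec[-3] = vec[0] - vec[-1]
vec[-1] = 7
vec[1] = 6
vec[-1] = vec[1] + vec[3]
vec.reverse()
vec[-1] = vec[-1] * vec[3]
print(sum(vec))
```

append vec[3]+vec[2] = 4+8 = 12 → [1, 3, 8, 4, 12]
vec[-3] = vec[0]-vec[-1] = 1-12 = -11 → [1, 3, -11, 4, 12]
vec[-1] = 7 → [1, 3, -11, 4, 7]
vec[1] = 6 → [1, 6, -11, 4, 7]
vec[-1] = vec[1]+vec[3] = 6+4 = 10 → [1, 6, -11, 4, 10]
reverse → [10, 4, -11, 6, 1]
vec[-1] = vec[-1]*vec[3] = 1*6 = 6 → [10, 4, -11, 6, 6]
sum = 15

15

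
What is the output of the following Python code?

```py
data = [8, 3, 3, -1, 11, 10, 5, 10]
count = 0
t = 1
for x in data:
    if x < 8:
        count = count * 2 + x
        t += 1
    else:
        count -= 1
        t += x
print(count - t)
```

-26

x=8: not <8, count = 0-1 = -1; t=9
x=3: <8, count = (-1)*2+3 = 1; t=10
x=3: <8, count = 1*2+3 = 5; t=11
x=-1: <8, count = 5*2+(-1) = 9; t=12
x=11: not <8, count = 9-1 = 8; t=23
x=10: not <8, count = 8-1 = 7; t=33
x=5: <8, count = 7*2+5 = 19; t=34
x=10: not <8, count = 19-1 = 18; t=44
count-t = 18-44 = -26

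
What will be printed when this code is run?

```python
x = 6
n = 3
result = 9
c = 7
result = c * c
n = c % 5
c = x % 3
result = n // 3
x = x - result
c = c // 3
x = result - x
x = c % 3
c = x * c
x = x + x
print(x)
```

0

result = 7*7 = 49
n = 7%5 = 2
c = 6%3 = 0
result = 2//3 = 0
x = 6-0 = 6
c = 0//3 = 0
x = 0-6 = -6
x = 0%3 = 0
c = 0*0 = 0
x = 0+0 = 0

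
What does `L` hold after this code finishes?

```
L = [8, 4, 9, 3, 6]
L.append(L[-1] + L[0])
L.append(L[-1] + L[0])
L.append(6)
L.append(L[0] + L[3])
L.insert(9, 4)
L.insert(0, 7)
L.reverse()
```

[4, 11, 6, 22, 14, 6, 3, 9, 4, 8, 7]

append L[-1]+L[0] = 6+8 = 14 → [8, 4, 9, 3, 6, 14]
append L[-1]+L[0] = 14+8 = 22 → [8, 4, 9, 3, 6, 14, 22]
append 6 → [8, 4, 9, 3, 6, 14, 22, 6]
append L[0]+L[3] = 8+3 = 11 → [8, 4, 9, 3, 6, 14, 22, 6, 11]
insert 4 at 9 → [8, 4, 9, 3, 6, 14, 22, 6, 11, 4]
insert 7 at 0 → [7, 8, 4, 9, 3, 6, 14, 22, 6, 11, 4]
reverse → [4, 11, 6, 22, 14, 6, 3, 9, 4, 8, 7]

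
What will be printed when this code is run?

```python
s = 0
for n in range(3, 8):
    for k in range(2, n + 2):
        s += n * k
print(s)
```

590

n=3,k=2: s = 0+6 = 6
n=3,k=3: s = 6+9 = 15
n=3,k=4: s = 15+12 = 27
n=4,k=2: s = 27+8 = 35
n=4,k=3: s = 35+12 = 47
n=4,k=4: s = 47+16 = 63
n=4,k=5: s = 63+20 = 83
n=5,k=2: s = 83+10 = 93
n=5,k=3: s = 93+15 = 108
n=5,k=4: s = 108+20 = 128
n=5,k=5: s = 128+25 = 153
n=5,k=6: s = 153+30 = 183
n=6,k=2: s = 183+12 = 195
n=6,k=3: s = 195+18 = 213
n=6,k=4: s = 213+24 = 237
n=6,k=5: s = 237+30 = 267
n=6,k=6: s = 267+36 = 303
n=6,k=7: s = 303+42 = 345
n=7,k=2: s = 345+14 = 359
n=7,k=3: s = 359+21 = 380
n=7,k=4: s = 380+28 = 408
n=7,k=5: s = 408+35 = 443
n=7,k=6: s = 443+42 = 485
n=7,k=7: s = 485+49 = 534
n=7,k=8: s = 534+56 = 590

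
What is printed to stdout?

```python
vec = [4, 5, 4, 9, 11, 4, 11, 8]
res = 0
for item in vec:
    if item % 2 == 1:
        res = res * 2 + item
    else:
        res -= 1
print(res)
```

item=4: not odd, res = 0-1 = -1
item=5: odd, res = (-1)*2+5 = 3
item=4: not odd, res = 3-1 = 2
item=9: odd, res = 2*2+9 = 13
item=11: odd, res = 13*2+11 = 37
item=4: not odd, res = 37-1 = 36
item=11: odd, res = 36*2+11 = 83
item=8: not odd, res = 83-1 = 82

82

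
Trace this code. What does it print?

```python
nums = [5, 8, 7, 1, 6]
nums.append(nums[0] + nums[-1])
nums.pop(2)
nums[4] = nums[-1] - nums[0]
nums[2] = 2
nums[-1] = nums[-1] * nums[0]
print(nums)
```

[5, 8, 2, 6, 30]

append nums[0]+nums[-1] = 5+6 = 11 → [5, 8, 7, 1, 6, 11]
pop(2) removes 7 → [5, 8, 1, 6, 11]
nums[4] = nums[-1]-nums[0] = 11-5 = 6 → [5, 8, 1, 6, 6]
nums[2] = 2 → [5, 8, 2, 6, 6]
nums[-1] = nums[-1]*nums[0] = 6*5 = 30 → [5, 8, 2, 6, 30]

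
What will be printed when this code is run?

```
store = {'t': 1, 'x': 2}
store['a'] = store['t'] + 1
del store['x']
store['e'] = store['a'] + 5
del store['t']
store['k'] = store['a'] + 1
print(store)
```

store['a'] = store['t']+1 = 2 → {'t': 1, 'x': 2, 'a': 2}
del 'x' → {'t': 1, 'a': 2}
store['e'] = store['a']+5 = 7 → {'t': 1, 'a': 2, 'e': 7}
del 't' → {'a': 2, 'e': 7}
store['k'] = store['a']+1 = 3 → {'a': 2, 'e': 7, 'k': 3}

{'a': 2, 'e': 7, 'k': 3}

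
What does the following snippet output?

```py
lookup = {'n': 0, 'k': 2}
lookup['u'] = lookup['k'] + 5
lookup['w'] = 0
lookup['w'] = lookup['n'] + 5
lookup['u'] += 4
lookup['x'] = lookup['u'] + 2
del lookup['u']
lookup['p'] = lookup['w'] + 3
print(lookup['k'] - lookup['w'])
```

-3

lookup['u'] = lookup['k']+5 = 7 → {'n': 0, 'k': 2, 'u': 7}
lookup['w'] = 0 → {'n': 0, 'k': 2, 'u': 7, 'w': 0}
lookup['w'] = lookup['n']+5 = 5 → {'n': 0, 'k': 2, 'u': 7, 'w': 5}
lookup['u'] = 7+4 = 11 → {'n': 0, 'k': 2, 'u': 11, 'w': 5}
lookup['x'] = lookup['u']+2 = 13 → {'n': 0, 'k': 2, 'u': 11, 'w': 5, 'x': 13}
del 'u' → {'n': 0, 'k': 2, 'w': 5, 'x': 13}
lookup['p'] = lookup['w']+3 = 8 → {'n': 0, 'k': 2, 'w': 5, 'x': 13, 'p': 8}
lookup['k']-lookup['w'] = 2-5 = -3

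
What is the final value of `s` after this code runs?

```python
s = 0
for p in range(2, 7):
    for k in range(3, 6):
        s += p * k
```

p=2,k=3: s = 0+6 = 6
p=2,k=4: s = 6+8 = 14
p=2,k=5: s = 14+10 = 24
p=3,k=3: s = 24+9 = 33
p=3,k=4: s = 33+12 = 45
p=3,k=5: s = 45+15 = 60
p=4,k=3: s = 60+12 = 72
p=4,k=4: s = 72+16 = 88
p=4,k=5: s = 88+20 = 108
p=5,k=3: s = 108+15 = 123
p=5,k=4: s = 123+20 = 143
p=5,k=5: s = 143+25 = 168
p=6,k=3: s = 168+18 = 186
p=6,k=4: s = 186+24 = 210
p=6,k=5: s = 210+30 = 240

240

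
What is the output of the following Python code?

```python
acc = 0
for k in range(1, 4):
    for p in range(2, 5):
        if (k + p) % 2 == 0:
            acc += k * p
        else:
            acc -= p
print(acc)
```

k=1,p=2: odd sum, acc = 0-2 = -2
k=1,p=3: even sum, acc = (-2)+3 = 1
k=1,p=4: odd sum, acc = 1-4 = -3
k=2,p=2: even sum, acc = (-3)+4 = 1
k=2,p=3: odd sum, acc = 1-3 = -2
k=2,p=4: even sum, acc = (-2)+8 = 6
k=3,p=2: odd sum, acc = 6-2 = 4
k=3,p=3: even sum, acc = 4+9 = 13
k=3,p=4: odd sum, acc = 13-4 = 9

9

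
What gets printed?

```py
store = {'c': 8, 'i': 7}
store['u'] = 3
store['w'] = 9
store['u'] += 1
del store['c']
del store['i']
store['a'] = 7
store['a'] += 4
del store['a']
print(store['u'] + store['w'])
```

store['u'] = 3 → {'c': 8, 'i': 7, 'u': 3}
store['w'] = 9 → {'c': 8, 'i': 7, 'u': 3, 'w': 9}
store['u'] = 3+1 = 4 → {'c': 8, 'i': 7, 'u': 4, 'w': 9}
del 'c' → {'i': 7, 'u': 4, 'w': 9}
del 'i' → {'u': 4, 'w': 9}
store['a'] = 7 → {'u': 4, 'w': 9, 'a': 7}
store['a'] = 7+4 = 11 → {'u': 4, 'w': 9, 'a': 11}
del 'a' → {'u': 4, 'w': 9}
store['u']+store['w'] = 4+9 = 13

13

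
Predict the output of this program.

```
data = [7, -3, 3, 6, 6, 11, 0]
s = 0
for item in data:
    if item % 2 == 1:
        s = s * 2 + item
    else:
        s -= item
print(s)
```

37

item=7: odd, s = 0*2+7 = 7
item=-3: odd, s = 7*2+(-3) = 11
item=3: odd, s = 11*2+3 = 25
item=6: not odd, s = 25-6 = 19
item=6: not odd, s = 19-6 = 13
item=11: odd, s = 13*2+11 = 37
item=0: not odd, s = 37-0 = 37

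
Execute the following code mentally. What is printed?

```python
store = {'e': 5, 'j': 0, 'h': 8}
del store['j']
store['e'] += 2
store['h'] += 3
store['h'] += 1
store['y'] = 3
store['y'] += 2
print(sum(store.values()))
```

del 'j' → {'e': 5, 'h': 8}
store['e'] = 5+2 = 7 → {'e': 7, 'h': 8}
store['h'] = 8+3 = 11 → {'e': 7, 'h': 11}
store['h'] = 11+1 = 12 → {'e': 7, 'h': 12}
store['y'] = 3 → {'e': 7, 'h': 12, 'y': 3}
store['y'] = 3+2 = 5 → {'e': 7, 'h': 12, 'y': 5}
sum of values = 24

24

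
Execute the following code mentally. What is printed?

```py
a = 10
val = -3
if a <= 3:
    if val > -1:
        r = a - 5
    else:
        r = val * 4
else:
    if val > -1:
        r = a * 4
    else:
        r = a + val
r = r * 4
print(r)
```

a=10, val=-3
a <= 3 is False; val > -1 is False
→ r = a + val = 7
r = 7*4 = 28

28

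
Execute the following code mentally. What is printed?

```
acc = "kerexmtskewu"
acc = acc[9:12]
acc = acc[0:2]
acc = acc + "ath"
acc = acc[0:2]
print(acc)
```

ew

slice [9:12] → 'ewu'
slice [0:2] → 'ew'
+ 'ath' → 'ewath'
slice [0:2] → 'ew'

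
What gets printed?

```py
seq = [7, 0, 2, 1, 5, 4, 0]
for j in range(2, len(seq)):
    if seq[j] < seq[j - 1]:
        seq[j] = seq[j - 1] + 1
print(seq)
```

j=2: 2>=0, unchanged → [7, 0, 2, 1, 5, 4, 0]
j=3: 1<2, seq[3] = 2+1 = 3 → [7, 0, 2, 3, 5, 4, 0]
j=4: 5>=3, unchanged → [7, 0, 2, 3, 5, 4, 0]
j=5: 4<5, seq[5] = 5+1 = 6 → [7, 0, 2, 3, 5, 6, 0]
j=6: 0<6, seq[6] = 6+1 = 7 → [7, 0, 2, 3, 5, 6, 7]

[7, 0, 2, 3, 5, 6, 7]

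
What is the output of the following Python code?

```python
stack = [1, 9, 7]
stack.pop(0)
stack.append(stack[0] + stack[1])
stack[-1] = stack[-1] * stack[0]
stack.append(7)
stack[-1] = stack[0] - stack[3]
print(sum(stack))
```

162

pop(0) removes 1 → [9, 7]
append stack[0]+stack[1] = 9+7 = 16 → [9, 7, 16]
stack[-1] = stack[-1]*stack[0] = 16*9 = 144 → [9, 7, 144]
append 7 → [9, 7, 144, 7]
stack[-1] = stack[0]-stack[3] = 9-7 = 2 → [9, 7, 144, 2]
sum = 162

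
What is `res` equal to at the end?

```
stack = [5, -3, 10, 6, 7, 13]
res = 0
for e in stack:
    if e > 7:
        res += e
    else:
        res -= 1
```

e=5: not >7, res = 0-1 = -1
e=-3: not >7, res = (-1)-1 = -2
e=10: >7, res = (-2)+10 = 8
e=6: not >7, res = 8-1 = 7
e=7: not >7, res = 7-1 = 6
e=13: >7, res = 6+13 = 19

19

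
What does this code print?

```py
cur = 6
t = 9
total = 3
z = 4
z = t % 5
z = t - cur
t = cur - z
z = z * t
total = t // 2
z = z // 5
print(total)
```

1

z = 9%5 = 4
z = 9-6 = 3
t = 6-3 = 3
z = 3*3 = 9
total = 3//2 = 1
z = 9//5 = 1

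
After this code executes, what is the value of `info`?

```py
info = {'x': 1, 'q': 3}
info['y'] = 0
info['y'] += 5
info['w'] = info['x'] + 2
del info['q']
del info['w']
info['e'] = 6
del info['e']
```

{'x': 1, 'y': 5}

info['y'] = 0 → {'x': 1, 'q': 3, 'y': 0}
info['y'] = 0+5 = 5 → {'x': 1, 'q': 3, 'y': 5}
info['w'] = info['x']+2 = 3 → {'x': 1, 'q': 3, 'y': 5, 'w': 3}
del 'q' → {'x': 1, 'y': 5, 'w': 3}
del 'w' → {'x': 1, 'y': 5}
info['e'] = 6 → {'x': 1, 'y': 5, 'e': 6}
del 'e' → {'x': 1, 'y': 5}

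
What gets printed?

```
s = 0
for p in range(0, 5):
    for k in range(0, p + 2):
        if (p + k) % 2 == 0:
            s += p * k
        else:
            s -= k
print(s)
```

19

p=0,k=0: even sum, s = 0+0 = 0
p=0,k=1: odd sum, s = 0-1 = -1
p=1,k=0: odd sum, s = (-1)-0 = -1
p=1,k=1: even sum, s = (-1)+1 = 0
p=1,k=2: odd sum, s = 0-2 = -2
p=2,k=0: even sum, s = (-2)+0 = -2
p=2,k=1: odd sum, s = (-2)-1 = -3
p=2,k=2: even sum, s = (-3)+4 = 1
p=2,k=3: odd sum, s = 1-3 = -2
p=3,k=0: odd sum, s = (-2)-0 = -2
p=3,k=1: even sum, s = (-2)+3 = 1
p=3,k=2: odd sum, s = 1-2 = -1
p=3,k=3: even sum, s = (-1)+9 = 8
p=3,k=4: odd sum, s = 8-4 = 4
p=4,k=0: even sum, s = 4+0 = 4
p=4,k=1: odd sum, s = 4-1 = 3
p=4,k=2: even sum, s = 3+8 = 11
p=4,k=3: odd sum, s = 11-3 = 8
p=4,k=4: even sum, s = 8+16 = 24
p=4,k=5: odd sum, s = 24-5 = 19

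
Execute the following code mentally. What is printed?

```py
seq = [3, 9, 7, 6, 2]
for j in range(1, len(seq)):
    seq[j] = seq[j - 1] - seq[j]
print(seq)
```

[3, -6, -13, -19, -21]

j=1: seq[1] = 3-9 = -6 → [3, -6, 7, 6, 2]
j=2: seq[2] = (-6)-7 = -13 → [3, -6, -13, 6, 2]
j=3: seq[3] = (-13)-6 = -19 → [3, -6, -13, -19, 2]
j=4: seq[4] = (-19)-2 = -21 → [3, -6, -13, -19, -21]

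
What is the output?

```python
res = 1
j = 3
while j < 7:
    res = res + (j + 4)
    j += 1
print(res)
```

35

j=3: res = 1+7 = 8
j=4: res = 8+8 = 16
j=5: res = 16+9 = 25
j=6: res = 25+10 = 35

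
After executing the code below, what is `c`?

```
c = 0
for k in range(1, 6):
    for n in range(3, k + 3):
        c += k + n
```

k=1,n=3: c = 0+4 = 4
k=2,n=3: c = 4+5 = 9
k=2,n=4: c = 9+6 = 15
k=3,n=3: c = 15+6 = 21
k=3,n=4: c = 21+7 = 28
k=3,n=5: c = 28+8 = 36
k=4,n=3: c = 36+7 = 43
k=4,n=4: c = 43+8 = 51
k=4,n=5: c = 51+9 = 60
k=4,n=6: c = 60+10 = 70
k=5,n=3: c = 70+8 = 78
k=5,n=4: c = 78+9 = 87
k=5,n=5: c = 87+10 = 97
k=5,n=6: c = 97+11 = 108
k=5,n=7: c = 108+12 = 120

120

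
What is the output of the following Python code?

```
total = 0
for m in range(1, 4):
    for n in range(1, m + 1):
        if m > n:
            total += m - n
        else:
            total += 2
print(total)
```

10

m=1,n=1: not 1>1, total = 0+2 = 2
m=2,n=1: 2>1, total = 2+1 = 3
m=2,n=2: not 2>2, total = 3+2 = 5
m=3,n=1: 3>1, total = 5+2 = 7
m=3,n=2: 3>2, total = 7+1 = 8
m=3,n=3: not 3>3, total = 8+2 = 10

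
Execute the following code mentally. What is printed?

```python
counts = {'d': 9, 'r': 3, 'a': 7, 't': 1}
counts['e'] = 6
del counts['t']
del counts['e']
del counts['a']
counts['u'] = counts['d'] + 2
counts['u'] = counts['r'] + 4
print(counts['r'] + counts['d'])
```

counts['e'] = 6 → {'d': 9, 'r': 3, 'a': 7, 't': 1, 'e': 6}
del 't' → {'d': 9, 'r': 3, 'a': 7, 'e': 6}
del 'e' → {'d': 9, 'r': 3, 'a': 7}
del 'a' → {'d': 9, 'r': 3}
counts['u'] = counts['d']+2 = 11 → {'d': 9, 'r': 3, 'u': 11}
counts['u'] = counts['r']+4 = 7 → {'d': 9, 'r': 3, 'u': 7}
counts['r']+counts['d'] = 3+9 = 12

12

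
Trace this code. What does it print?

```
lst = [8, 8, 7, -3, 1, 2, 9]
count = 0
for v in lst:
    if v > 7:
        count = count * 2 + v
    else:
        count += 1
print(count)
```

65

v=8: >7, count = 0*2+8 = 8
v=8: >7, count = 8*2+8 = 24
v=7: not >7, count = 24+1 = 25
v=-3: not >7, count = 25+1 = 26
v=1: not >7, count = 26+1 = 27
v=2: not >7, count = 27+1 = 28
v=9: >7, count = 28*2+9 = 65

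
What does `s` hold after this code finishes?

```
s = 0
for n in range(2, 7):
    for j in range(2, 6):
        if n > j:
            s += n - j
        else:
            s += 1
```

30

n=2,j=2: not 2>2, s = 0+1 = 1
n=2,j=3: not 2>3, s = 1+1 = 2
n=2,j=4: not 2>4, s = 2+1 = 3
n=2,j=5: not 2>5, s = 3+1 = 4
n=3,j=2: 3>2, s = 4+1 = 5
n=3,j=3: not 3>3, s = 5+1 = 6
n=3,j=4: not 3>4, s = 6+1 = 7
n=3,j=5: not 3>5, s = 7+1 = 8
n=4,j=2: 4>2, s = 8+2 = 10
n=4,j=3: 4>3, s = 10+1 = 11
n=4,j=4: not 4>4, s = 11+1 = 12
n=4,j=5: not 4>5, s = 12+1 = 13
n=5,j=2: 5>2, s = 13+3 = 16
n=5,j=3: 5>3, s = 16+2 = 18
n=5,j=4: 5>4, s = 18+1 = 19
n=5,j=5: not 5>5, s = 19+1 = 20
n=6,j=2: 6>2, s = 20+4 = 24
n=6,j=3: 6>3, s = 24+3 = 27
n=6,j=4: 6>4, s = 27+2 = 29
n=6,j=5: 6>5, s = 29+1 = 30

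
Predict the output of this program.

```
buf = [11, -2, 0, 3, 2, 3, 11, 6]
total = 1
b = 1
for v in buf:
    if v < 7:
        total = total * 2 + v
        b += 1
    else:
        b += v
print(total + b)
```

v=11: not <7; b=12
v=-2: <7, total = 1*2+(-2) = 0; b=13
v=0: <7, total = 0*2+0 = 0; b=14
v=3: <7, total = 0*2+3 = 3; b=15
v=2: <7, total = 3*2+2 = 8; b=16
v=3: <7, total = 8*2+3 = 19; b=17
v=11: not <7; b=28
v=6: <7, total = 19*2+6 = 44; b=29
total+b = 44+29 = 73

73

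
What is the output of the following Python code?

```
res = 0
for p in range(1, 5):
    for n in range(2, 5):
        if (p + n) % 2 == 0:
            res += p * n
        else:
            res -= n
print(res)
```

p=1,n=2: odd sum, res = 0-2 = -2
p=1,n=3: even sum, res = (-2)+3 = 1
p=1,n=4: odd sum, res = 1-4 = -3
p=2,n=2: even sum, res = (-3)+4 = 1
p=2,n=3: odd sum, res = 1-3 = -2
p=2,n=4: even sum, res = (-2)+8 = 6
p=3,n=2: odd sum, res = 6-2 = 4
p=3,n=3: even sum, res = 4+9 = 13
p=3,n=4: odd sum, res = 13-4 = 9
p=4,n=2: even sum, res = 9+8 = 17
p=4,n=3: odd sum, res = 17-3 = 14
p=4,n=4: even sum, res = 14+16 = 30

30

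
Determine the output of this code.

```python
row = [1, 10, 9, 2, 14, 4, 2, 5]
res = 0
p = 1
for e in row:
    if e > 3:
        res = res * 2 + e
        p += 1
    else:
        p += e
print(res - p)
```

290

e=1: not >3; p=2
e=10: >3, res = 0*2+10 = 10; p=3
e=9: >3, res = 10*2+9 = 29; p=4
e=2: not >3; p=6
e=14: >3, res = 29*2+14 = 72; p=7
e=4: >3, res = 72*2+4 = 148; p=8
e=2: not >3; p=10
e=5: >3, res = 148*2+5 = 301; p=11
res-p = 301-11 = 290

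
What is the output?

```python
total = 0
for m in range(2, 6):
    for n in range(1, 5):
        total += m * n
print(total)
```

m=2,n=1: total = 0+2 = 2
m=2,n=2: total = 2+4 = 6
m=2,n=3: total = 6+6 = 12
m=2,n=4: total = 12+8 = 20
m=3,n=1: total = 20+3 = 23
m=3,n=2: total = 23+6 = 29
m=3,n=3: total = 29+9 = 38
m=3,n=4: total = 38+12 = 50
m=4,n=1: total = 50+4 = 54
m=4,n=2: total = 54+8 = 62
m=4,n=3: total = 62+12 = 74
m=4,n=4: total = 74+16 = 90
m=5,n=1: total = 90+5 = 95
m=5,n=2: total = 95+10 = 105
m=5,n=3: total = 105+15 = 120
m=5,n=4: total = 120+20 = 140

140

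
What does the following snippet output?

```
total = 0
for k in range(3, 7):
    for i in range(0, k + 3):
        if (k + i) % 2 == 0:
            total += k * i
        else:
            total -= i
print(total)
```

k=3,i=0: odd sum, total = 0-0 = 0
k=3,i=1: even sum, total = 0+3 = 3
k=3,i=2: odd sum, total = 3-2 = 1
k=3,i=3: even sum, total = 1+9 = 10
k=3,i=4: odd sum, total = 10-4 = 6
k=3,i=5: even sum, total = 6+15 = 21
k=4,i=0: even sum, total = 21+0 = 21
k=4,i=1: odd sum, total = 21-1 = 20
k=4,i=2: even sum, total = 20+8 = 28
k=4,i=3: odd sum, total = 28-3 = 25
k=4,i=4: even sum, total = 25+16 = 41
k=4,i=5: odd sum, total = 41-5 = 36
k=4,i=6: even sum, total = 36+24 = 60
k=5,i=0: odd sum, total = 60-0 = 60
k=5,i=1: even sum, total = 60+5 = 65
k=5,i=2: odd sum, total = 65-2 = 63
k=5,i=3: even sum, total = 63+15 = 78
k=5,i=4: odd sum, total = 78-4 = 74
k=5,i=5: even sum, total = 74+25 = 99
k=5,i=6: odd sum, total = 99-6 = 93
k=5,i=7: even sum, total = 93+35 = 128
k=6,i=0: even sum, total = 128+0 = 128
k=6,i=1: odd sum, total = 128-1 = 127
k=6,i=2: even sum, total = 127+12 = 139
k=6,i=3: odd sum, total = 139-3 = 136
k=6,i=4: even sum, total = 136+24 = 160
k=6,i=5: odd sum, total = 160-5 = 155
k=6,i=6: even sum, total = 155+36 = 191
k=6,i=7: odd sum, total = 191-7 = 184
k=6,i=8: even sum, total = 184+48 = 232

232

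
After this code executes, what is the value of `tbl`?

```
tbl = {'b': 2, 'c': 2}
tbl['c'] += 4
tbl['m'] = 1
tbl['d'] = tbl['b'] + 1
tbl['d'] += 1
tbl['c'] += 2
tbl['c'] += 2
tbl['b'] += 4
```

tbl['c'] = 2+4 = 6 → {'b': 2, 'c': 6}
tbl['m'] = 1 → {'b': 2, 'c': 6, 'm': 1}
tbl['d'] = tbl['b']+1 = 3 → {'b': 2, 'c': 6, 'm': 1, 'd': 3}
tbl['d'] = 3+1 = 4 → {'b': 2, 'c': 6, 'm': 1, 'd': 4}
tbl['c'] = 6+2 = 8 → {'b': 2, 'c': 8, 'm': 1, 'd': 4}
tbl['c'] = 8+2 = 10 → {'b': 2, 'c': 10, 'm': 1, 'd': 4}
tbl['b'] = 2+4 = 6 → {'b': 6, 'c': 10, 'm': 1, 'd': 4}

{'b': 6, 'c': 10, 'm': 1, 'd': 4}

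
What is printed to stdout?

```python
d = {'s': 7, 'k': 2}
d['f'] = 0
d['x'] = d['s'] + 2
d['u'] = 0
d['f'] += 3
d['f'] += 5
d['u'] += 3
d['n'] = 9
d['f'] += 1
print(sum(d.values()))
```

39

d['f'] = 0 → {'s': 7, 'k': 2, 'f': 0}
d['x'] = d['s']+2 = 9 → {'s': 7, 'k': 2, 'f': 0, 'x': 9}
d['u'] = 0 → {'s': 7, 'k': 2, 'f': 0, 'x': 9, 'u': 0}
d['f'] = 0+3 = 3 → {'s': 7, 'k': 2, 'f': 3, 'x': 9, 'u': 0}
d['f'] = 3+5 = 8 → {'s': 7, 'k': 2, 'f': 8, 'x': 9, 'u': 0}
d['u'] = 0+3 = 3 → {'s': 7, 'k': 2, 'f': 8, 'x': 9, 'u': 3}
d['n'] = 9 → {'s': 7, 'k': 2, 'f': 8, 'x': 9, 'u': 3, 'n': 9}
d['f'] = 8+1 = 9 → {'s': 7, 'k': 2, 'f': 9, 'x': 9, 'u': 3, 'n': 9}
sum of values = 39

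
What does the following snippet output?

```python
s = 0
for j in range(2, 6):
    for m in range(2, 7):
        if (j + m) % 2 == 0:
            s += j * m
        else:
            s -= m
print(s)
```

j=2,m=2: even sum, s = 0+4 = 4
j=2,m=3: odd sum, s = 4-3 = 1
j=2,m=4: even sum, s = 1+8 = 9
j=2,m=5: odd sum, s = 9-5 = 4
j=2,m=6: even sum, s = 4+12 = 16
j=3,m=2: odd sum, s = 16-2 = 14
j=3,m=3: even sum, s = 14+9 = 23
j=3,m=4: odd sum, s = 23-4 = 19
j=3,m=5: even sum, s = 19+15 = 34
j=3,m=6: odd sum, s = 34-6 = 28
j=4,m=2: even sum, s = 28+8 = 36
j=4,m=3: odd sum, s = 36-3 = 33
j=4,m=4: even sum, s = 33+16 = 49
j=4,m=5: odd sum, s = 49-5 = 44
j=4,m=6: even sum, s = 44+24 = 68
j=5,m=2: odd sum, s = 68-2 = 66
j=5,m=3: even sum, s = 66+15 = 81
j=5,m=4: odd sum, s = 81-4 = 77
j=5,m=5: even sum, s = 77+25 = 102
j=5,m=6: odd sum, s = 102-6 = 96

96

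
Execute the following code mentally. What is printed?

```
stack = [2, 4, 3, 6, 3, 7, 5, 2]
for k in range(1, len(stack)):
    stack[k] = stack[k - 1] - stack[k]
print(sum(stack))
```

-105

k=1: stack[1] = 2-4 = -2 → [2, -2, 3, 6, 3, 7, 5, 2]
k=2: stack[2] = (-2)-3 = -5 → [2, -2, -5, 6, 3, 7, 5, 2]
k=3: stack[3] = (-5)-6 = -11 → [2, -2, -5, -11, 3, 7, 5, 2]
k=4: stack[4] = (-11)-3 = -14 → [2, -2, -5, -11, -14, 7, 5, 2]
k=5: stack[5] = (-14)-7 = -21 → [2, -2, -5, -11, -14, -21, 5, 2]
k=6: stack[6] = (-21)-5 = -26 → [2, -2, -5, -11, -14, -21, -26, 2]
k=7: stack[7] = (-26)-2 = -28 → [2, -2, -5, -11, -14, -21, -26, -28]
sum = -105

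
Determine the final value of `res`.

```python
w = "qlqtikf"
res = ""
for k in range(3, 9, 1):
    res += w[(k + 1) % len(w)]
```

'ikfqlq'

k=3: add w[4]='i' → 'i'
k=4: add w[5]='k' → 'ik'
k=5: add w[6]='f' → 'ikf'
k=6: add w[0]='q' → 'ikfq'
k=7: add w[1]='l' → 'ikfql'
k=8: add w[2]='q' → 'ikfqlq'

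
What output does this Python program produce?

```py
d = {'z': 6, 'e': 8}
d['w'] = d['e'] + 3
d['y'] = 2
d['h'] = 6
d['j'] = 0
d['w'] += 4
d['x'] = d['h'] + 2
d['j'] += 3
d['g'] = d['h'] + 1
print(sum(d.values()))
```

55

d['w'] = d['e']+3 = 11 → {'z': 6, 'e': 8, 'w': 11}
d['y'] = 2 → {'z': 6, 'e': 8, 'w': 11, 'y': 2}
d['h'] = 6 → {'z': 6, 'e': 8, 'w': 11, 'y': 2, 'h': 6}
d['j'] = 0 → {'z': 6, 'e': 8, 'w': 11, 'y': 2, 'h': 6, 'j': 0}
d['w'] = 11+4 = 15 → {'z': 6, 'e': 8, 'w': 15, 'y': 2, 'h': 6, 'j': 0}
d['x'] = d['h']+2 = 8 → {'z': 6, 'e': 8, 'w': 15, 'y': 2, 'h': 6, 'j': 0, 'x': 8}
d['j'] = 0+3 = 3 → {'z': 6, 'e': 8, 'w': 15, 'y': 2, 'h': 6, 'j': 3, 'x': 8}
d['g'] = d['h']+1 = 7 → {'z': 6, 'e': 8, 'w': 15, 'y': 2, 'h': 6, 'j': 3, 'x': 8, 'g': 7}
sum of values = 55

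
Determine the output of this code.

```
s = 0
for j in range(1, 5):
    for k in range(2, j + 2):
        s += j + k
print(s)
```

60

j=1,k=2: s = 0+3 = 3
j=2,k=2: s = 3+4 = 7
j=2,k=3: s = 7+5 = 12
j=3,k=2: s = 12+5 = 17
j=3,k=3: s = 17+6 = 23
j=3,k=4: s = 23+7 = 30
j=4,k=2: s = 30+6 = 36
j=4,k=3: s = 36+7 = 43
j=4,k=4: s = 43+8 = 51
j=4,k=5: s = 51+9 = 60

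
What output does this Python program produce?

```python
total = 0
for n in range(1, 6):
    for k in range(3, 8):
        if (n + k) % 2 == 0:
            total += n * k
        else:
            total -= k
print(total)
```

135

n=1,k=3: even sum, total = 0+3 = 3
n=1,k=4: odd sum, total = 3-4 = -1
n=1,k=5: even sum, total = (-1)+5 = 4
n=1,k=6: odd sum, total = 4-6 = -2
n=1,k=7: even sum, total = (-2)+7 = 5
n=2,k=3: odd sum, total = 5-3 = 2
n=2,k=4: even sum, total = 2+8 = 10
n=2,k=5: odd sum, total = 10-5 = 5
n=2,k=6: even sum, total = 5+12 = 17
n=2,k=7: odd sum, total = 17-7 = 10
n=3,k=3: even sum, total = 10+9 = 19
n=3,k=4: odd sum, total = 19-4 = 15
n=3,k=5: even sum, total = 15+15 = 30
n=3,k=6: odd sum, total = 30-6 = 24
n=3,k=7: even sum, total = 24+21 = 45
n=4,k=3: odd sum, total = 45-3 = 42
n=4,k=4: even sum, total = 42+16 = 58
n=4,k=5: odd sum, total = 58-5 = 53
n=4,k=6: even sum, total = 53+24 = 77
n=4,k=7: odd sum, total = 77-7 = 70
n=5,k=3: even sum, total = 70+15 = 85
n=5,k=4: odd sum, total = 85-4 = 81
n=5,k=5: even sum, total = 81+25 = 106
n=5,k=6: odd sum, total = 106-6 = 100
n=5,k=7: even sum, total = 100+35 = 135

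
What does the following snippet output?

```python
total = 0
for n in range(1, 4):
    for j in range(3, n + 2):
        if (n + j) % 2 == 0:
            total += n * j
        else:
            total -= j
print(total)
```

n=2,j=3: odd sum, total = 0-3 = -3
n=3,j=3: even sum, total = (-3)+9 = 6
n=3,j=4: odd sum, total = 6-4 = 2

2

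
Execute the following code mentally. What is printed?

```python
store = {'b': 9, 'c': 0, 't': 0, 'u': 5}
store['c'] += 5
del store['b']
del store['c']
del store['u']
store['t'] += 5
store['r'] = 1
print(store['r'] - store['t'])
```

-4

store['c'] = 0+5 = 5 → {'b': 9, 'c': 5, 't': 0, 'u': 5}
del 'b' → {'c': 5, 't': 0, 'u': 5}
del 'c' → {'t': 0, 'u': 5}
del 'u' → {'t': 0}
store['t'] = 0+5 = 5 → {'t': 5}
store['r'] = 1 → {'t': 5, 'r': 1}
store['r']-store['t'] = 1-5 = -4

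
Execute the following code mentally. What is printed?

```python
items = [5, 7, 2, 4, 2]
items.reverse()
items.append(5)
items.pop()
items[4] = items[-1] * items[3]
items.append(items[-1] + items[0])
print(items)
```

reverse → [2, 4, 2, 7, 5]
append 5 → [2, 4, 2, 7, 5, 5]
pop() removes 5 → [2, 4, 2, 7, 5]
items[4] = items[-1]*items[3] = 5*7 = 35 → [2, 4, 2, 7, 35]
append items[-1]+items[0] = 35+2 = 37 → [2, 4, 2, 7, 35, 37]

[2, 4, 2, 7, 35, 37]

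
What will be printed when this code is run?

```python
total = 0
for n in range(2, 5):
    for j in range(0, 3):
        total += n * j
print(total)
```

n=2,j=0: total = 0+0 = 0
n=2,j=1: total = 0+2 = 2
n=2,j=2: total = 2+4 = 6
n=3,j=0: total = 6+0 = 6
n=3,j=1: total = 6+3 = 9
n=3,j=2: total = 9+6 = 15
n=4,j=0: total = 15+0 = 15
n=4,j=1: total = 15+4 = 19
n=4,j=2: total = 19+8 = 27

27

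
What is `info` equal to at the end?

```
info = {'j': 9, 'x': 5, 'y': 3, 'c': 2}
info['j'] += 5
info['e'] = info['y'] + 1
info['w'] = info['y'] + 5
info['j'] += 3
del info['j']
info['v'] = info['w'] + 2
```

info['j'] = 9+5 = 14 → {'j': 14, 'x': 5, 'y': 3, 'c': 2}
info['e'] = info['y']+1 = 4 → {'j': 14, 'x': 5, 'y': 3, 'c': 2, 'e': 4}
info['w'] = info['y']+5 = 8 → {'j': 14, 'x': 5, 'y': 3, 'c': 2, 'e': 4, 'w': 8}
info['j'] = 14+3 = 17 → {'j': 17, 'x': 5, 'y': 3, 'c': 2, 'e': 4, 'w': 8}
del 'j' → {'x': 5, 'y': 3, 'c': 2, 'e': 4, 'w': 8}
info['v'] = info['w']+2 = 10 → {'x': 5, 'y': 3, 'c': 2, 'e': 4, 'w': 8, 'v': 10}

{'x': 5, 'y': 3, 'c': 2, 'e': 4, 'w': 8, 'v': 10}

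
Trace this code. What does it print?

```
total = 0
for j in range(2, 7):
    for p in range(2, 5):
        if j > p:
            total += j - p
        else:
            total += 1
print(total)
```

25

j=2,p=2: not 2>2, total = 0+1 = 1
j=2,p=3: not 2>3, total = 1+1 = 2
j=2,p=4: not 2>4, total = 2+1 = 3
j=3,p=2: 3>2, total = 3+1 = 4
j=3,p=3: not 3>3, total = 4+1 = 5
j=3,p=4: not 3>4, total = 5+1 = 6
j=4,p=2: 4>2, total = 6+2 = 8
j=4,p=3: 4>3, total = 8+1 = 9
j=4,p=4: not 4>4, total = 9+1 = 10
j=5,p=2: 5>2, total = 10+3 = 13
j=5,p=3: 5>3, total = 13+2 = 15
j=5,p=4: 5>4, total = 15+1 = 16
j=6,p=2: 6>2, total = 16+4 = 20
j=6,p=3: 6>3, total = 20+3 = 23
j=6,p=4: 6>4, total = 23+2 = 25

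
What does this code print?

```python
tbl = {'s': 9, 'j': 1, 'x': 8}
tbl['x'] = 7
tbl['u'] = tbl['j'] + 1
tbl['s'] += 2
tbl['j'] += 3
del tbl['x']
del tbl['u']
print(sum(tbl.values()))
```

15

tbl['x'] = 7 → {'s': 9, 'j': 1, 'x': 7}
tbl['u'] = tbl['j']+1 = 2 → {'s': 9, 'j': 1, 'x': 7, 'u': 2}
tbl['s'] = 9+2 = 11 → {'s': 11, 'j': 1, 'x': 7, 'u': 2}
tbl['j'] = 1+3 = 4 → {'s': 11, 'j': 4, 'x': 7, 'u': 2}
del 'x' → {'s': 11, 'j': 4, 'u': 2}
del 'u' → {'s': 11, 'j': 4}
sum of values = 15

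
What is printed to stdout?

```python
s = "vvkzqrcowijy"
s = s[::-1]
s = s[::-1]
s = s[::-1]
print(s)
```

yjiwocrqzkvv

reverse → 'yjiwocrqzkvv'
reverse → 'vvkzqrcowijy'
reverse → 'yjiwocrqzkvv'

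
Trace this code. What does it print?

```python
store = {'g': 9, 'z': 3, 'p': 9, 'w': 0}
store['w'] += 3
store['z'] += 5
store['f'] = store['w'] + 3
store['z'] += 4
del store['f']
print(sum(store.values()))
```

store['w'] = 0+3 = 3 → {'g': 9, 'z': 3, 'p': 9, 'w': 3}
store['z'] = 3+5 = 8 → {'g': 9, 'z': 8, 'p': 9, 'w': 3}
store['f'] = store['w']+3 = 6 → {'g': 9, 'z': 8, 'p': 9, 'w': 3, 'f': 6}
store['z'] = 8+4 = 12 → {'g': 9, 'z': 12, 'p': 9, 'w': 3, 'f': 6}
del 'f' → {'g': 9, 'z': 12, 'p': 9, 'w': 3}
sum of values = 33

33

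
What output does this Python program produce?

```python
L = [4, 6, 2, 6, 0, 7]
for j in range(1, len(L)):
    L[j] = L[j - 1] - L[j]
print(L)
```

[4, -2, -4, -10, -10, -17]

j=1: L[1] = 4-6 = -2 → [4, -2, 2, 6, 0, 7]
j=2: L[2] = (-2)-2 = -4 → [4, -2, -4, 6, 0, 7]
j=3: L[3] = (-4)-6 = -10 → [4, -2, -4, -10, 0, 7]
j=4: L[4] = (-10)-0 = -10 → [4, -2, -4, -10, -10, 7]
j=5: L[5] = (-10)-7 = -17 → [4, -2, -4, -10, -10, -17]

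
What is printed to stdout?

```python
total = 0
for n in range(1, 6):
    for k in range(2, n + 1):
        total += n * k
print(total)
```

n=2,k=2: total = 0+4 = 4
n=3,k=2: total = 4+6 = 10
n=3,k=3: total = 10+9 = 19
n=4,k=2: total = 19+8 = 27
n=4,k=3: total = 27+12 = 39
n=4,k=4: total = 39+16 = 55
n=5,k=2: total = 55+10 = 65
n=5,k=3: total = 65+15 = 80
n=5,k=4: total = 80+20 = 100
n=5,k=5: total = 100+25 = 125

125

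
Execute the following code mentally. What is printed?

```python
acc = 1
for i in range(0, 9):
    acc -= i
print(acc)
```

i=0: acc = 1-0 = 1
i=1: acc = 1-1 = 0
i=2: acc = 0-2 = -2
i=3: acc = (-2)-3 = -5
i=4: acc = (-5)-4 = -9
i=5: acc = (-9)-5 = -14
i=6: acc = (-14)-6 = -20
i=7: acc = (-20)-7 = -27
i=8: acc = (-27)-8 = -35

-35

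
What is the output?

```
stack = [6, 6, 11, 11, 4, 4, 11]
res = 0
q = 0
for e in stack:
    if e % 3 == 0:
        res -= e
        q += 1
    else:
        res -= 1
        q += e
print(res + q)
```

e=6: %3==0, res = 0-6 = -6; q=1
e=6: %3==0, res = (-6)-6 = -12; q=2
e=11: not %3==0, res = (-12)-1 = -13; q=13
e=11: not %3==0, res = (-13)-1 = -14; q=24
e=4: not %3==0, res = (-14)-1 = -15; q=28
e=4: not %3==0, res = (-15)-1 = -16; q=32
e=11: not %3==0, res = (-16)-1 = -17; q=43
res+q = (-17)+43 = 26

26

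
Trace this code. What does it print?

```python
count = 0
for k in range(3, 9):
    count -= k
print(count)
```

k=3: count = 0-3 = -3
k=4: count = (-3)-4 = -7
k=5: count = (-7)-5 = -12
k=6: count = (-12)-6 = -18
k=7: count = (-18)-7 = -25
k=8: count = (-25)-8 = -33

-33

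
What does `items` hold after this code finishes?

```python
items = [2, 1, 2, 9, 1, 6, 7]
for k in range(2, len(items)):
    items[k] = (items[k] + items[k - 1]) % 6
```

k=2: items[2] = (2+1)%6 = 3 → [2, 1, 3, 9, 1, 6, 7]
k=3: items[3] = (9+3)%6 = 0 → [2, 1, 3, 0, 1, 6, 7]
k=4: items[4] = (1+0)%6 = 1 → [2, 1, 3, 0, 1, 6, 7]
k=5: items[5] = (6+1)%6 = 1 → [2, 1, 3, 0, 1, 1, 7]
k=6: items[6] = (7+1)%6 = 2 → [2, 1, 3, 0, 1, 1, 2]

[2, 1, 3, 0, 1, 1, 2]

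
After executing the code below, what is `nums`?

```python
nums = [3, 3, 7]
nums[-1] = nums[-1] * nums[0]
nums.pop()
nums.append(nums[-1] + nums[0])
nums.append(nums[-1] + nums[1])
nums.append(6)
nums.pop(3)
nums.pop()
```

[3, 3, 6]

nums[-1] = nums[-1]*nums[0] = 7*3 = 21 → [3, 3, 21]
pop() removes 21 → [3, 3]
append nums[-1]+nums[0] = 3+3 = 6 → [3, 3, 6]
append nums[-1]+nums[1] = 6+3 = 9 → [3, 3, 6, 9]
append 6 → [3, 3, 6, 9, 6]
pop(3) removes 9 → [3, 3, 6, 6]
pop() removes 6 → [3, 3, 6]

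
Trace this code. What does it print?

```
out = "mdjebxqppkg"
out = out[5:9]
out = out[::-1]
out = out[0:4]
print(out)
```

ppqx

slice [5:9] → 'xqpp'
reverse → 'ppqx'
slice [0:4] → 'ppqx'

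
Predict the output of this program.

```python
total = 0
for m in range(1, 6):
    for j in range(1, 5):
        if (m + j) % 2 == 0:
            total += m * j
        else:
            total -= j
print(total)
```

m=1,j=1: even sum, total = 0+1 = 1
m=1,j=2: odd sum, total = 1-2 = -1
m=1,j=3: even sum, total = (-1)+3 = 2
m=1,j=4: odd sum, total = 2-4 = -2
m=2,j=1: odd sum, total = (-2)-1 = -3
m=2,j=2: even sum, total = (-3)+4 = 1
m=2,j=3: odd sum, total = 1-3 = -2
m=2,j=4: even sum, total = (-2)+8 = 6
m=3,j=1: even sum, total = 6+3 = 9
m=3,j=2: odd sum, total = 9-2 = 7
m=3,j=3: even sum, total = 7+9 = 16
m=3,j=4: odd sum, total = 16-4 = 12
m=4,j=1: odd sum, total = 12-1 = 11
m=4,j=2: even sum, total = 11+8 = 19
m=4,j=3: odd sum, total = 19-3 = 16
m=4,j=4: even sum, total = 16+16 = 32
m=5,j=1: even sum, total = 32+5 = 37
m=5,j=2: odd sum, total = 37-2 = 35
m=5,j=3: even sum, total = 35+15 = 50
m=5,j=4: odd sum, total = 50-4 = 46

46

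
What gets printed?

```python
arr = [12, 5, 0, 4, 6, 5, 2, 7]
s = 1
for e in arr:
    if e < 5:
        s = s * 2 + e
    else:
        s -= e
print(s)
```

-147

e=12: not <5, s = 1-12 = -11
e=5: not <5, s = (-11)-5 = -16
e=0: <5, s = (-16)*2+0 = -32
e=4: <5, s = (-32)*2+4 = -60
e=6: not <5, s = (-60)-6 = -66
e=5: not <5, s = (-66)-5 = -71
e=2: <5, s = (-71)*2+2 = -140
e=7: not <5, s = (-140)-7 = -147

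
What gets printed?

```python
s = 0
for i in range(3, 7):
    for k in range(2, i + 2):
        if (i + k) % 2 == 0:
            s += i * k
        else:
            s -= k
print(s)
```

i=3,k=2: odd sum, s = 0-2 = -2
i=3,k=3: even sum, s = (-2)+9 = 7
i=3,k=4: odd sum, s = 7-4 = 3
i=4,k=2: even sum, s = 3+8 = 11
i=4,k=3: odd sum, s = 11-3 = 8
i=4,k=4: even sum, s = 8+16 = 24
i=4,k=5: odd sum, s = 24-5 = 19
i=5,k=2: odd sum, s = 19-2 = 17
i=5,k=3: even sum, s = 17+15 = 32
i=5,k=4: odd sum, s = 32-4 = 28
i=5,k=5: even sum, s = 28+25 = 53
i=5,k=6: odd sum, s = 53-6 = 47
i=6,k=2: even sum, s = 47+12 = 59
i=6,k=3: odd sum, s = 59-3 = 56
i=6,k=4: even sum, s = 56+24 = 80
i=6,k=5: odd sum, s = 80-5 = 75
i=6,k=6: even sum, s = 75+36 = 111
i=6,k=7: odd sum, s = 111-7 = 104

104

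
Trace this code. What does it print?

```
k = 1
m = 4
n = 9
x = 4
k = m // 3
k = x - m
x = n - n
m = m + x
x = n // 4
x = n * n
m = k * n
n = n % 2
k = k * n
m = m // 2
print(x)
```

k = 4//3 = 1
k = 4-4 = 0
x = 9-9 = 0
m = 4+0 = 4
x = 9//4 = 2
x = 9*9 = 81
m = 0*9 = 0
n = 9%2 = 1
k = 0*1 = 0
m = 0//2 = 0

81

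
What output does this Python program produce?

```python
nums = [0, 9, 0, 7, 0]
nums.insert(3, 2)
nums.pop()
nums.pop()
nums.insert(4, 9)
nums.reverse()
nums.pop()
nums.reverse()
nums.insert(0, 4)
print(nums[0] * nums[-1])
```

36

insert 2 at 3 → [0, 9, 0, 2, 7, 0]
pop() removes 0 → [0, 9, 0, 2, 7]
pop() removes 7 → [0, 9, 0, 2]
insert 9 at 4 → [0, 9, 0, 2, 9]
reverse → [9, 2, 0, 9, 0]
pop() removes 0 → [9, 2, 0, 9]
reverse → [9, 0, 2, 9]
insert 4 at 0 → [4, 9, 0, 2, 9]
nums[0]*nums[-1] = 4*9 = 36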